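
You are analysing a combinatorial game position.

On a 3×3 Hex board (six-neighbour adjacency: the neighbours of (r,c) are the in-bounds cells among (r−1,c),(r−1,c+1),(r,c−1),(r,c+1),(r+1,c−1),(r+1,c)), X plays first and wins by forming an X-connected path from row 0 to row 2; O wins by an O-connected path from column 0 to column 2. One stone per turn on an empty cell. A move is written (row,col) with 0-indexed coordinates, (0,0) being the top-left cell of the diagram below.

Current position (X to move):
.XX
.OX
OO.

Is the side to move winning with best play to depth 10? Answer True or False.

[.XX/.OX/OO.] X move#1: (0,0):-1/XXX/.OX/OO., (1,0):-1/.XX/XOX/OO., (2,2):+1/.XX/.OX/OOX*
[.XX/.OX/OOX] end (terminal -1, O#2); searched .XX/.OX/OO. to 10

X winning at [.XX/.OX/OO.]: True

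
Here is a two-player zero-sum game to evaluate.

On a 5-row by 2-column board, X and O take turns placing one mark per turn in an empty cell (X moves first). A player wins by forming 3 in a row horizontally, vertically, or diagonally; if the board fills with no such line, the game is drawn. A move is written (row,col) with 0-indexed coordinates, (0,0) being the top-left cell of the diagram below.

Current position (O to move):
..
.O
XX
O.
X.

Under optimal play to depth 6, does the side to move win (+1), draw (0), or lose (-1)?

ply 1, O at ../.O/XX/O./X. | (0,0)=+0→O./.O/XX/O./X.*; (0,1)=+0→.O/.O/XX/O./X.; (1,0)=+0→../OO/XX/O./X.; (3,1)=+0→../.O/XX/OO/X.; (4,1)=+0→../.O/XX/O./XO
ply 2, X at O./.O/XX/O./X. | (0,1)=+0→OX/.O/XX/O./X.*; (1,0)=+0→O./XO/XX/O./X.; (3,1)=+0→O./.O/XX/OX/X.; (4,1)=+0→O./.O/XX/O./XX
ply 3, O at OX/.O/XX/O./X. | (1,0)=+0→OX/OO/XX/O./X.*; (3,1)=+0→OX/.O/XX/OO/X.; (4,1)=+0→OX/.O/XX/O./XO
ply 4, X at OX/OO/XX/O./X. | (3,1)=+0→OX/OO/XX/OX/X.*; (4,1)=+0→OX/OO/XX/O./XX
ply 5, O at OX/OO/XX/OX/X. | (4,1)=+0→OX/OO/XX/OX/XO*
ply 6: OX/OO/XX/OX/XO is terminal +0 (X); from ../.O/XX/O./X. depth 6

value(../.O/XX/O./X., O) = 0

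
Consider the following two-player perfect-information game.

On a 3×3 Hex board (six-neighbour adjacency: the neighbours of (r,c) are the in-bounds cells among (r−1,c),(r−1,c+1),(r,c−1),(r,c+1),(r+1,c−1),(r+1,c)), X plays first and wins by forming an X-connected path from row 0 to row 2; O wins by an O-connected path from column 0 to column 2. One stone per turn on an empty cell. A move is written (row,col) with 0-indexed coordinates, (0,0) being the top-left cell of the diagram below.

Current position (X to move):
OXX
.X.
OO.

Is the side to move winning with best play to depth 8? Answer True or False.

ply 1, X at OXX/.X./OO. | (1,0)=-1→OXX/XX./OO.*; (1,2)=-1→OXX/.XX/OO.; (2,2)=-1→OXX/.X./OOX
ply 2, O at OXX/XX./OO. | (1,2)=+1→OXX/XXO/OO.*; (2,2)=+1→OXX/XX./OOO
ply 3: OXX/XXO/OO. is terminal -1 (X); from OXX/.X./OO. depth 8

X winning at [OXX/.X./OO.]: False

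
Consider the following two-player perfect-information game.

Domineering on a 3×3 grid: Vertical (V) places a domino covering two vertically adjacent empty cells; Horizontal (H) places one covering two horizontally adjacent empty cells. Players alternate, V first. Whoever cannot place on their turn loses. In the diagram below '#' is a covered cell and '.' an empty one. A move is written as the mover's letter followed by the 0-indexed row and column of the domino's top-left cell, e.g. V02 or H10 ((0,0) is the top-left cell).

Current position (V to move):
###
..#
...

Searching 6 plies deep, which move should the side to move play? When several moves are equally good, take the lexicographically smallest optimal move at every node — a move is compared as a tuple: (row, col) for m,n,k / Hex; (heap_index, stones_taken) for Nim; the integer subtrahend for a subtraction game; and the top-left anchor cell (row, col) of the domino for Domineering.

V's best at [###/..#/...]: V11

ply 1, V at ###/..#/... | V10=-1→###/#.#/#..; V11=+1→###/.##/.#.*
ply 2: ###/.##/.#. is terminal -1 (H); from ###/..#/... depth 6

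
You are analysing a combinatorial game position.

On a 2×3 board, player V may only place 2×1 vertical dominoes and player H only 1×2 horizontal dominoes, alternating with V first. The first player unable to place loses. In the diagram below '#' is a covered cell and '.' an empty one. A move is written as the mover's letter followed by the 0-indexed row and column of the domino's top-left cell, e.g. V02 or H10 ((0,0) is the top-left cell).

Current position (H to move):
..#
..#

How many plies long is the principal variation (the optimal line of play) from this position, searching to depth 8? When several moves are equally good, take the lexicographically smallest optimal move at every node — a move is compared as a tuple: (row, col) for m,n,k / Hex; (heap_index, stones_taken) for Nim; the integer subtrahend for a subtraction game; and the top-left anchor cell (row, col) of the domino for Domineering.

PV length from [..#/..#]: 1 ply

[..#/..#] H move#1: H00:+1/###/..#*, H10:+1/..#/###
[###/..#] end (terminal -1, V#2); searched ..#/..# to 8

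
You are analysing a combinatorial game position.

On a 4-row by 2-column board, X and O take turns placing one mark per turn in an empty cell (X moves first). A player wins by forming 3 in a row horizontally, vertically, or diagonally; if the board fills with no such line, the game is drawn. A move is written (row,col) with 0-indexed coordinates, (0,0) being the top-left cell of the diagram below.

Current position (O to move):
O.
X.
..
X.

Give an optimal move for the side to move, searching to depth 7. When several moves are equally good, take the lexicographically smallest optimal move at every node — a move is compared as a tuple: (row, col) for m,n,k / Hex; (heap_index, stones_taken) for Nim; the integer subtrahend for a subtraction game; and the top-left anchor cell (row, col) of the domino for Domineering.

ply 1, O at O./X./../X. | (0,1)=-1→OO/X./../X.; (1,1)=-1→O./XO/../X.; (2,0)=+0→O./X./O./X.*; (2,1)=-1→O./X./.O/X.; (3,1)=-1→O./X./../XO
ply 2, X at O./X./O./X. | (0,1)=+0→OX/X./O./X.*; (1,1)=+0→O./XX/O./X.; (2,1)=+0→O./X./OX/X.; (3,1)=+0→O./X./O./XX
ply 3, O at OX/X./O./X. | (1,1)=+0→OX/XO/O./X.*; (2,1)=+0→OX/X./OO/X.; (3,1)=+0→OX/X./O./XO
ply 4, X at OX/XO/O./X. | (2,1)=+0→OX/XO/OX/X.*; (3,1)=+0→OX/XO/O./XX
ply 5, O at OX/XO/OX/X. | (3,1)=+0→OX/XO/OX/XO*
ply 6: OX/XO/OX/XO is terminal +0 (X); from O./X./../X. depth 7

O's best at [O./X./../X.]: (2,0)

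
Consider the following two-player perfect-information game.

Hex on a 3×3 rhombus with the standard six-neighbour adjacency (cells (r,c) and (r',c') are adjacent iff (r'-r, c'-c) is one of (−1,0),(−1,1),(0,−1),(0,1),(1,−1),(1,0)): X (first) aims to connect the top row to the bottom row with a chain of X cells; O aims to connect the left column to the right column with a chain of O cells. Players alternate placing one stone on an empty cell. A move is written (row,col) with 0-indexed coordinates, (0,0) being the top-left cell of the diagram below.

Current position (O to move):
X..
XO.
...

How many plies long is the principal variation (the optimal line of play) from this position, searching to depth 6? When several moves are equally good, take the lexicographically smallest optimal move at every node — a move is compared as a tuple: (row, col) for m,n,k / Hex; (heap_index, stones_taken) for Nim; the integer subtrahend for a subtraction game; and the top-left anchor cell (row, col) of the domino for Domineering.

ply 1, O at X../XO./... | (0,1)=-1→XO./XO./...; (0,2)=-1→X.O/XO./...; (1,2)=-1→X../XOO/...; (2,0)=+1→X../XO./O..*; (2,1)=-1→X../XO./.O.; (2,2)=-1→X../XO./..O
ply 2, X at X../XO./O.. | (0,1)=-1→XX./XO./O..*; (0,2)=-1→X.X/XO./O..; (1,2)=-1→X../XOX/O..; (2,1)=-1→X../XO./OX.; (2,2)=-1→X../XO./O.X
ply 3, O at XX./XO./O.. | (0,2)=+1→XXO/XO./O..*; (1,2)=+1→XX./XOO/O..; (2,1)=+1→XX./XO./OO.; (2,2)=+1→XX./XO./O.O
ply 4: XXO/XO./O.. is terminal -1 (X); from X../XO./... depth 6

PV length from [X../XO./...]: 3 plies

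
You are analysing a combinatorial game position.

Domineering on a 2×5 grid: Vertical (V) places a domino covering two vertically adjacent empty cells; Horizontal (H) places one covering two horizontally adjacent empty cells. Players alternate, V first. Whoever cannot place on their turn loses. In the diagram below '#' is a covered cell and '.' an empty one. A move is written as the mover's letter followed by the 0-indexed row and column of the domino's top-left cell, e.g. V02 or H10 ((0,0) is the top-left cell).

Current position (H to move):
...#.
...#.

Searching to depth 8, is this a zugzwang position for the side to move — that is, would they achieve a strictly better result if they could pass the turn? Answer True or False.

ply 1, H at ...#./...#. | H00=-1→##.#./...#.*; H01=-1→.###./...#.; H10=-1→...#./##.#.; H11=-1→...#./.###.
ply 2, V at ##.#./...#. | V02=+1→####./..##.*; V04=-1→##.##/...##
ply 3, H at ####./..##. | H10=-1→####./####.*
ply 4, V at ####./####. | V04=+1→#####/#####*
ply 5: #####/##### is terminal -1 (H); from ...#./...#. depth 8
if H skipped the turn, V would face:
~ ply 1, V at ...#./...#. | V00=-1→#..#./#..#.; V01=+1→.#.#./.#.#.*; V02=-1→..##./..##.; V04=-1→...##/...##
~ ply 2: .#.#./.#.#. is terminal -1 (H); from ...#./...#. depth 8
compare (H): move=-1 vs pass=-1

zugzwang(...#./...#., H) = False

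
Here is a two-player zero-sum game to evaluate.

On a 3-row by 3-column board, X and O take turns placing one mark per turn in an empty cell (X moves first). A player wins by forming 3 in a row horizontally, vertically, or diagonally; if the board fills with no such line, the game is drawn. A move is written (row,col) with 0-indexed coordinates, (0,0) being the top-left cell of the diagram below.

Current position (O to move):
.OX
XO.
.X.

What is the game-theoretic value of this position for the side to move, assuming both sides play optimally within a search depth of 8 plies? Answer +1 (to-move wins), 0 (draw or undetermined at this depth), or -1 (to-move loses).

value(.OX/XO./.X., O) = 0

ply 1, O at .OX/XO./.X. | (0,0)=-1→OOX/XO./.X.; (1,2)=-1→.OX/XOO/.X.; (2,0)=+0→.OX/XO./OX.*; (2,2)=+0→.OX/XO./.XO
ply 2, X at .OX/XO./OX. | (0,0)=+0→XOX/XO./OX.*; (1,2)=+0→.OX/XOX/OX.; (2,2)=+0→.OX/XO./OXX
ply 3, O at XOX/XO./OX. | (1,2)=+0→XOX/XOO/OX.*; (2,2)=+0→XOX/XO./OXO
ply 4, X at XOX/XOO/OX. | (2,2)=+0→XOX/XOO/OXX*
ply 5: XOX/XOO/OXX is terminal +0 (O); from .OX/XO./.X. depth 8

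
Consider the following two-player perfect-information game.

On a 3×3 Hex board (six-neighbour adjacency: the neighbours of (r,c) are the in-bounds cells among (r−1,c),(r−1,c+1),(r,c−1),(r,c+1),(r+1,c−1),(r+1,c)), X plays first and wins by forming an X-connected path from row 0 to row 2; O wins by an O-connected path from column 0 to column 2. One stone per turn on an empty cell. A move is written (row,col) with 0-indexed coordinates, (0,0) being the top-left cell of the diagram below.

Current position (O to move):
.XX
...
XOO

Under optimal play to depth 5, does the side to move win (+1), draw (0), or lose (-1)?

value(.XX/.../XOO, O) = -1

ply 1, O at .XX/.../XOO | (0,0)=-1→OXX/.../XOO*; (1,0)=-1→.XX/O../XOO; (1,1)=-1→.XX/.O./XOO; (1,2)=-1→.XX/..O/XOO
ply 2, X at OXX/.../XOO | (1,0)=+1→OXX/X../XOO*; (1,1)=+1→OXX/.X./XOO; (1,2)=+1→OXX/..X/XOO
ply 3: OXX/X../XOO is terminal -1 (O); from .XX/.../XOO depth 5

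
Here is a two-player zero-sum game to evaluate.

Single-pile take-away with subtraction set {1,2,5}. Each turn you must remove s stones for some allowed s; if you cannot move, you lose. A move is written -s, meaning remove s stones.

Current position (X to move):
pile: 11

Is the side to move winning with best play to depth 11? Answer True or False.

X winning at [11]: True

ply 1, X at 11 | -1=-1→10; -2=+1→9*; -5=+1→6
ply 2, O at 9 | -1=-1→8*; -2=-1→7; -5=-1→4
ply 3, X at 8 | -1=-1→7; -2=+1→6*; -5=+1→3
ply 4, O at 6 | -1=-1→5*; -2=-1→4; -5=-1→1
ply 5, X at 5 | -1=-1→4; -2=+1→3*; -5=+1→0
ply 6, O at 3 | -1=-1→2*; -2=-1→1
ply 7, X at 2 | -1=-1→1; -2=+1→0*
ply 8: 0 is terminal -1 (O); from 11 depth 11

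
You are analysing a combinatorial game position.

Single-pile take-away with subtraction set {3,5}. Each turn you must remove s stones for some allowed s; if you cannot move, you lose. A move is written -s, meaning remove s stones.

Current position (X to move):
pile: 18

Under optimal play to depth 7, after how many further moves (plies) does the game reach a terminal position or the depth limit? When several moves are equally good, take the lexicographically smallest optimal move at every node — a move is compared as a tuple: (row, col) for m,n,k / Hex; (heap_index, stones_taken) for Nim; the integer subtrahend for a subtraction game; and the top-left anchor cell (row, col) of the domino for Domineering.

ply 1, X at 18 | -3=-1→15*; -5=-1→13
ply 2, O at 15 | -3=-1→12; -5=+1→10*
ply 3, X at 10 | -3=-1→7*; -5=-1→5
ply 4, O at 7 | -3=-1→4; -5=+1→2*
ply 5: 2 is terminal -1 (X); from 18 depth 7

PV length from [18]: 4 plies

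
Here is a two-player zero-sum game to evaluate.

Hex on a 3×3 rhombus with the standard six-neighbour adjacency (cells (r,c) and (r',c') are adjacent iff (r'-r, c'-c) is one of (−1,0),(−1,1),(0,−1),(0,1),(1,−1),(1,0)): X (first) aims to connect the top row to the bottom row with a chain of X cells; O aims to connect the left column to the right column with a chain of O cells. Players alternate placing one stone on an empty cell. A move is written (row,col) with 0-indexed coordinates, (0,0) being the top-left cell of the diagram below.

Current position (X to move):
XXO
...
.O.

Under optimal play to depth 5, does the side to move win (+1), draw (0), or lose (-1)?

value(XXO/.../.O., X) = +1

[XXO/.../.O.] X move#1: (1,0):-1/XXO/X../.O., (1,1):-1/XXO/.X./.O., (1,2):-1/XXO/..X/.O., (2,0):+1/XXO/.../XO.*, (2,2):-1/XXO/.../.OX
[XXO/.../XO.] O move#2: (1,0):-1/XXO/O../XO.*, (1,1):-1/XXO/.O./XO., (1,2):-1/XXO/..O/XO., (2,2):-1/XXO/.../XOO
[XXO/O../XO.] X move#3: (1,1):+1/XXO/OX./XO.*, (1,2):-1/XXO/O.X/XO., (2,2):-1/XXO/O../XOX
[XXO/OX./XO.] end (terminal -1, O#4); searched XXO/.../.O. to 5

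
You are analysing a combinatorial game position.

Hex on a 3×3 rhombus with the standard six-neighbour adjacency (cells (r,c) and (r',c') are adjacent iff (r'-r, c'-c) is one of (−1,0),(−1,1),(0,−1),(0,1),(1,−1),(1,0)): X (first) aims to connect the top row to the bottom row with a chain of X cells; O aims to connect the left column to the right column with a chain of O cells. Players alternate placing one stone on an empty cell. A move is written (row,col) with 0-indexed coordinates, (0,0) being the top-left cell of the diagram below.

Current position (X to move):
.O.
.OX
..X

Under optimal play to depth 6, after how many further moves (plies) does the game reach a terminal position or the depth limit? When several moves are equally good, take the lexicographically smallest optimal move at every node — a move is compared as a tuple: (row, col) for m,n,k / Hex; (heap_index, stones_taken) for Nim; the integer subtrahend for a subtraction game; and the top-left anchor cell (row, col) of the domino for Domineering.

PV length from [.O./.OX/..X]: 1 ply

p1 X@[.O./.OX/..X]: (0,0)[XO./.OX/..X]-1 (0,2)[.OX/.OX/..X]+1* (1,0)[.O./XOX/..X]-1 (2,0)[.O./.OX/X.X]-1 (2,1)[.O./.OX/.XX]-1
p2 O@[.OX/.OX/..X] terminal -1; root [.O./.OX/..X] d6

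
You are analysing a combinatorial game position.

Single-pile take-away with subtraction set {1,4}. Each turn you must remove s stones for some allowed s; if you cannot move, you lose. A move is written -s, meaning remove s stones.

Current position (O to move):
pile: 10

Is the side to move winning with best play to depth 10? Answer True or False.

O winning at [10]: False

ply 1, O at 10 | -1=-1→9*; -4=-1→6
ply 2, X at 9 | -1=-1→8; -4=+1→5*
ply 3, O at 5 | -1=-1→4*; -4=-1→1
ply 4, X at 4 | -1=-1→3; -4=+1→0*
ply 5: 0 is terminal -1 (O); from 10 depth 10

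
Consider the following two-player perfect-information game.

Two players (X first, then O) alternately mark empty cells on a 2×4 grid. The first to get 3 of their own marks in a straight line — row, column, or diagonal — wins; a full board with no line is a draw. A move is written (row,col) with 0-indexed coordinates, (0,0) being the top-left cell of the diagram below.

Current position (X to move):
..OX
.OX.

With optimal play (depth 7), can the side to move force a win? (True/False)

X winning at [..OX/.OX.]: False

ply 1, X at ..OX/.OX. | (0,0)=+0→X.OX/.OX.*; (0,1)=+0→.XOX/.OX.; (1,0)=+0→..OX/XOX.; (1,3)=+0→..OX/.OXX
ply 2, O at X.OX/.OX. | (0,1)=+0→XOOX/.OX.*; (1,0)=+0→X.OX/OOX.; (1,3)=+0→X.OX/.OXO
ply 3, X at XOOX/.OX. | (1,0)=+0→XOOX/XOX.*; (1,3)=+0→XOOX/.OXX
ply 4, O at XOOX/XOX. | (1,3)=+0→XOOX/XOXO*
ply 5: XOOX/XOXO is terminal +0 (X); from ..OX/.OX. depth 7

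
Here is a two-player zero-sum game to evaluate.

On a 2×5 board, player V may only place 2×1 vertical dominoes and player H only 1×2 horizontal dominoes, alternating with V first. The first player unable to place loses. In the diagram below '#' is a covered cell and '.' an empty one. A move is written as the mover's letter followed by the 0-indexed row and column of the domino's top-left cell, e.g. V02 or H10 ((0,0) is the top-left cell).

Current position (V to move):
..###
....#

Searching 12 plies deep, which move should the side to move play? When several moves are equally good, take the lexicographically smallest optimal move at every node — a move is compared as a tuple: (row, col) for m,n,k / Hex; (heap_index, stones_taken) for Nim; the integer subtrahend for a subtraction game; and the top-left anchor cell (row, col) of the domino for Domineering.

[..###/....#] V move#1: V00:-1/#.###/#...#, V01:+1/.####/.#..#*
[.####/.#..#] H move#2: H12:-1/.####/.####*
[.####/.####] V move#3: V00:+1/#####/#####*
[#####/#####] end (terminal -1, H#4); searched ..###/....# to 12

V's best at [..###/....#]: V01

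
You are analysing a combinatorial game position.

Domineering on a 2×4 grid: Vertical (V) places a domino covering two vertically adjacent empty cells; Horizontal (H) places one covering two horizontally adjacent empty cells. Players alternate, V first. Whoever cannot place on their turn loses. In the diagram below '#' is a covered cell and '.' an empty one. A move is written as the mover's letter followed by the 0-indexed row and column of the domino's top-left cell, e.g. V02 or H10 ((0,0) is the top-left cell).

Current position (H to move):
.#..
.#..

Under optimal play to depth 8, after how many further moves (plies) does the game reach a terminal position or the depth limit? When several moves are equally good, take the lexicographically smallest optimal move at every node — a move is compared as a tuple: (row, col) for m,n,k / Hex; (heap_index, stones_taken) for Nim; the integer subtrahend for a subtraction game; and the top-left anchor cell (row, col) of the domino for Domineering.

p1 H@[.#../.#..]: H02[.###/.#..]+1* H12[.#../.###]+1
p2 V@[.###/.#..]: V00[####/##..]-1*
p3 H@[####/##..]: H12[####/####]+1*
p4 V@[####/####] terminal -1; root [.#../.#..] d8

PV length from [.#../.#..]: 3 plies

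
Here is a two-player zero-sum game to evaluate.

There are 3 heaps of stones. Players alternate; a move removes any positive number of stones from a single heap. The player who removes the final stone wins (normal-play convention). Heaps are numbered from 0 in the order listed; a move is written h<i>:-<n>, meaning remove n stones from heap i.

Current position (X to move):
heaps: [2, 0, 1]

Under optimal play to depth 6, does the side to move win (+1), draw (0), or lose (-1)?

value((2,0,1), X) = +1

p1 X@[(2,0,1)]: h0:-1[(1,0,1)]+1* h0:-2[(0,0,1)]-1 h2:-1[(2,0,0)]-1
p2 O@[(1,0,1)]: h0:-1[(0,0,1)]-1* h2:-1[(1,0,0)]-1
p3 X@[(0,0,1)]: h2:-1[(0,0,0)]+1*
p4 O@[(0,0,0)] terminal -1; root [(2,0,1)] d6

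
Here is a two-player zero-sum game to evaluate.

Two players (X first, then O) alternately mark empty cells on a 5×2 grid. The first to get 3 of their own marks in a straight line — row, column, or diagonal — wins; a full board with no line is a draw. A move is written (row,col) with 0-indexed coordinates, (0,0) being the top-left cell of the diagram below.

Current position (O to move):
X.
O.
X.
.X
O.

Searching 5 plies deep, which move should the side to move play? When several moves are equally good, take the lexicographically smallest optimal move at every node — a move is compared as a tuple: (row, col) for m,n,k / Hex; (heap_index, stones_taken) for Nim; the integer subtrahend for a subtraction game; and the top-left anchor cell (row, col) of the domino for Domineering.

[X./O./X./.X/O.] O move#1: (0,1):-1/XO/O./X./.X/O., (1,1):+0/X./OO/X./.X/O.*, (2,1):+0/X./O./XO/.X/O., (3,0):-1/X./O./X./OX/O., (4,1):+0/X./O./X./.X/OO
[X./OO/X./.X/O.] X move#2: (0,1):+0/XX/OO/X./.X/O.*, (2,1):+0/X./OO/XX/.X/O., (3,0):+0/X./OO/X./XX/O., (4,1):+0/X./OO/X./.X/OX
[XX/OO/X./.X/O.] O move#3: (2,1):+0/XX/OO/XO/.X/O.*, (3,0):+0/XX/OO/X./OX/O., (4,1):+0/XX/OO/X./.X/OO
[XX/OO/XO/.X/O.] X move#4: (3,0):+0/XX/OO/XO/XX/O.*, (4,1):+0/XX/OO/XO/.X/OX
[XX/OO/XO/XX/O.] O move#5: (4,1):+0/XX/OO/XO/XX/OO*
[XX/OO/XO/XX/OO] end (terminal +0, X#6); searched X./O./X./.X/O. to 5

O's best at [X./O./X./.X/O.]: (1,1)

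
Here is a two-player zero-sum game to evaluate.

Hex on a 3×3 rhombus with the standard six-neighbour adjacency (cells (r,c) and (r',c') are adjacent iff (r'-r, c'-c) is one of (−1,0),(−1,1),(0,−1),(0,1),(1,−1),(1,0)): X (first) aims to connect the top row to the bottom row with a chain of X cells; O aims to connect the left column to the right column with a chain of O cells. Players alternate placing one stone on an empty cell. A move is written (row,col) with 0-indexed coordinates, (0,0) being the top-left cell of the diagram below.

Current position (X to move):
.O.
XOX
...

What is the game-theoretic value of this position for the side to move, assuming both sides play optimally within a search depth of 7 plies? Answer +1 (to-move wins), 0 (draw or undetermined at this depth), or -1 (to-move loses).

value(.O./XOX/..., X) = +1

ply 1, X at .O./XOX/... | (0,0)=+1→XO./XOX/...*; (0,2)=+1→.OX/XOX/...; (2,0)=+1→.O./XOX/X..; (2,1)=-1→.O./XOX/.X.; (2,2)=-1→.O./XOX/..X
ply 2, O at XO./XOX/... | (0,2)=-1→XOO/XOX/...*; (2,0)=-1→XO./XOX/O..; (2,1)=-1→XO./XOX/.O.; (2,2)=-1→XO./XOX/..O
ply 3, X at XOO/XOX/... | (2,0)=+1→XOO/XOX/X..*; (2,1)=-1→XOO/XOX/.X.; (2,2)=-1→XOO/XOX/..X
ply 4: XOO/XOX/X.. is terminal -1 (O); from .O./XOX/... depth 7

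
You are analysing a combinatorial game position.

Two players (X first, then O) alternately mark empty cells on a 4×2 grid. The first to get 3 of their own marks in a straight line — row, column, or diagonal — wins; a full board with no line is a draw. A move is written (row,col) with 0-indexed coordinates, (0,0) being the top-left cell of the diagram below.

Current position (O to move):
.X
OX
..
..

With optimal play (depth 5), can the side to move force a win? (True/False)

[.X/OX/../..] O move#1: (0,0):-1/OX/OX/../.., (2,0):-1/.X/OX/O./.., (2,1):+0/.X/OX/.O/..*, (3,0):-1/.X/OX/../O., (3,1):-1/.X/OX/../.O
[.X/OX/.O/..] X move#2: (0,0):+0/XX/OX/.O/..*, (2,0):+0/.X/OX/XO/.., (3,0):+0/.X/OX/.O/X., (3,1):-1/.X/OX/.O/.X
[XX/OX/.O/..] O move#3: (2,0):+0/XX/OX/OO/..*, (3,0):+0/XX/OX/.O/O., (3,1):+0/XX/OX/.O/.O
[XX/OX/OO/..] X move#4: (3,0):+0/XX/OX/OO/X.*, (3,1):-1/XX/OX/OO/.X
[XX/OX/OO/X.] O move#5: (3,1):+0/XX/OX/OO/XO*
[XX/OX/OO/XO] end (terminal +0, X#6); searched .X/OX/../.. to 5

O winning at [.X/OX/../..]: False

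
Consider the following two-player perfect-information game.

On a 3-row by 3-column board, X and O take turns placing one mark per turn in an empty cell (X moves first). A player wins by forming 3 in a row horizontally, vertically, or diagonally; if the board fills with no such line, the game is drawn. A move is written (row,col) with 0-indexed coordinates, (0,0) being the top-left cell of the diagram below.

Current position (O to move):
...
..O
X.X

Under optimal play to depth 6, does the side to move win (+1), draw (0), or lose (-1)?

p1 O@[.../..O/X.X]: (0,0)[O../..O/X.X]-1* (0,1)[.O./..O/X.X]-1 (0,2)[..O/..O/X.X]-1 (1,0)[.../O.O/X.X]-1 (1,1)[.../.OO/X.X]-1 (2,1)[.../..O/XOX]-1
p2 X@[O../..O/X.X]: (0,1)[OX./..O/X.X]+0 (0,2)[O.X/..O/X.X]+1* (1,0)[O../X.O/X.X]+0 (1,1)[O../.XO/X.X]+1 (2,1)[O../..O/XXX]+1
p3 O@[O.X/..O/X.X]: (0,1)[OOX/..O/X.X]-1* (1,0)[O.X/O.O/X.X]-1 (1,1)[O.X/.OO/X.X]-1 (2,1)[O.X/..O/XOX]-1
p4 X@[OOX/..O/X.X]: (1,0)[OOX/X.O/X.X]+1* (1,1)[OOX/.XO/X.X]+1 (2,1)[OOX/..O/XXX]+1
p5 O@[OOX/X.O/X.X]: (1,1)[OOX/XOO/X.X]-1* (2,1)[OOX/X.O/XOX]-1
p6 X@[OOX/XOO/X.X]: (2,1)[OOX/XOO/XXX]+1*
p7 O@[OOX/XOO/XXX] terminal -1; root [.../..O/X.X] d6

value(.../..O/X.X, O) = -1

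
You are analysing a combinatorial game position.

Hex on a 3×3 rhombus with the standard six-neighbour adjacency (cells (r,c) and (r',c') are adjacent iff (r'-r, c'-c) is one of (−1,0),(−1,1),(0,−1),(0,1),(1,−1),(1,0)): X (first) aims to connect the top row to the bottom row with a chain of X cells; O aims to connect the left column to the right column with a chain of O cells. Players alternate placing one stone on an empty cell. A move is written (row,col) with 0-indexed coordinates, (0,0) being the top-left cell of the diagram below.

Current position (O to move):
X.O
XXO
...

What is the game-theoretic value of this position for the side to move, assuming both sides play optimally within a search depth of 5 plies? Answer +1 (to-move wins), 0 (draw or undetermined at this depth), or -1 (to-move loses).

value(X.O/XXO/..., O) = -1

[X.O/XXO/...] O move#1: (0,1):-1/XOO/XXO/...*, (2,0):-1/X.O/XXO/O.., (2,1):-1/X.O/XXO/.O., (2,2):-1/X.O/XXO/..O
[XOO/XXO/...] X move#2: (2,0):+1/XOO/XXO/X..*, (2,1):+1/XOO/XXO/.X., (2,2):+1/XOO/XXO/..X
[XOO/XXO/X..] end (terminal -1, O#3); searched X.O/XXO/... to 5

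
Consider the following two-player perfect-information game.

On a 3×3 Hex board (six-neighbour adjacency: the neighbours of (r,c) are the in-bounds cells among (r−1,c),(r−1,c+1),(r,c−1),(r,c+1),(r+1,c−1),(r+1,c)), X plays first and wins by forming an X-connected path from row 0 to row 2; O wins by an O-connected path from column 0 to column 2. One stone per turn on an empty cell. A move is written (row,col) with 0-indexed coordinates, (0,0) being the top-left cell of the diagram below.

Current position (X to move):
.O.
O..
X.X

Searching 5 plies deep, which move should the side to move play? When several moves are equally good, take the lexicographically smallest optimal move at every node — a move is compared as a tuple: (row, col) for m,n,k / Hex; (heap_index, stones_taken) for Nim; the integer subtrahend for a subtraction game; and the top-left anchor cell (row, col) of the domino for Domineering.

p1 X@[.O./O../X.X]: (0,0)[XO./O../X.X]-1 (0,2)[.OX/O../X.X]+1* (1,1)[.O./OX./X.X]-1 (1,2)[.O./O.X/X.X]-1 (2,1)[.O./O../XXX]-1
p2 O@[.OX/O../X.X]: (0,0)[OOX/O../X.X]-1* (1,1)[.OX/OO./X.X]-1 (1,2)[.OX/O.O/X.X]-1 (2,1)[.OX/O../XOX]-1
p3 X@[OOX/O../X.X]: (1,1)[OOX/OX./X.X]+1* (1,2)[OOX/O.X/X.X]+1 (2,1)[OOX/O../XXX]+1
p4 O@[OOX/OX./X.X] terminal -1; root [.O./O../X.X] d5

X's best at [.O./O../X.X]: (0,2)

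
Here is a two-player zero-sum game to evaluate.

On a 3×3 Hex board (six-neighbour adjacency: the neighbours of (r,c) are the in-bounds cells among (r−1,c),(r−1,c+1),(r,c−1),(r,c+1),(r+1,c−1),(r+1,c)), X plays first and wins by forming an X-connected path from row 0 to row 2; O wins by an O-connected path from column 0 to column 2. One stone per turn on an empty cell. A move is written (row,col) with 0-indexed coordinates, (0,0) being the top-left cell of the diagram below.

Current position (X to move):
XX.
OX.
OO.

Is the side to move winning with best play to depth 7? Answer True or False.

ply 1, X at XX./OX./OO. | (0,2)=-1→XXX/OX./OO.*; (1,2)=-1→XX./OXX/OO.; (2,2)=-1→XX./OX./OOX
ply 2, O at XXX/OX./OO. | (1,2)=+1→XXX/OXO/OO.*; (2,2)=+1→XXX/OX./OOO
ply 3: XXX/OXO/OO. is terminal -1 (X); from XX./OX./OO. depth 7

X winning at [XX./OX./OO.]: False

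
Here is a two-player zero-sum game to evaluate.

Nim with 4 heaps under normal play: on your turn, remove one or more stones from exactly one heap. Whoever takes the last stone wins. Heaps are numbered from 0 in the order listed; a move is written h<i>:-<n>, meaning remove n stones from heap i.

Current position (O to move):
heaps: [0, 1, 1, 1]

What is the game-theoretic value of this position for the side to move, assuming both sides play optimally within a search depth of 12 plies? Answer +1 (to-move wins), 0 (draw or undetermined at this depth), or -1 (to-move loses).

p1 O@[(0,1,1,1)]: h1:-1[(0,0,1,1)]+1* h2:-1[(0,1,0,1)]+1 h3:-1[(0,1,1,0)]+1
p2 X@[(0,0,1,1)]: h2:-1[(0,0,0,1)]-1* h3:-1[(0,0,1,0)]-1
p3 O@[(0,0,0,1)]: h3:-1[(0,0,0,0)]+1*
p4 X@[(0,0,0,0)] terminal -1; root [(0,1,1,1)] d12

value((0,1,1,1), O) = +1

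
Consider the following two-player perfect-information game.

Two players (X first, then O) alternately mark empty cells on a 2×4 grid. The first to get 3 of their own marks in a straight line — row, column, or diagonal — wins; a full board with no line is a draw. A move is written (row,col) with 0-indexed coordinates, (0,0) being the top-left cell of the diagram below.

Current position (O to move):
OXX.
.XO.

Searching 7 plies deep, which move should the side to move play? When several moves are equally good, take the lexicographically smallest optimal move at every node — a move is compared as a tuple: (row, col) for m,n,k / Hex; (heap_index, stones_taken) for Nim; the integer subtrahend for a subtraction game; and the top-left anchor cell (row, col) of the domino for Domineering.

[OXX./.XO.] O move#1: (0,3):+0/OXXO/.XO.*, (1,0):-1/OXX./OXO., (1,3):-1/OXX./.XOO
[OXXO/.XO.] X move#2: (1,0):+0/OXXO/XXO.*, (1,3):+0/OXXO/.XOX
[OXXO/XXO.] O move#3: (1,3):+0/OXXO/XXOO*
[OXXO/XXOO] end (terminal +0, X#4); searched OXX./.XO. to 7

O's best at [OXX./.XO.]: (0,3)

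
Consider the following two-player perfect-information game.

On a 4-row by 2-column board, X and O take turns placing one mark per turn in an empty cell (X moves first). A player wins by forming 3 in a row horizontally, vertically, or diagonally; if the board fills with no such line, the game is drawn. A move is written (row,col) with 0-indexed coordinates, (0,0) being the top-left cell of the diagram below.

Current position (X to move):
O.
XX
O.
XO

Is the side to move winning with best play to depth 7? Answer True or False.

[O./XX/O./XO] X move#1: (0,1):+0/OX/XX/O./XO*, (2,1):+0/O./XX/OX/XO
[OX/XX/O./XO] O move#2: (2,1):+0/OX/XX/OO/XO*
[OX/XX/OO/XO] end (terminal +0, X#3); searched O./XX/O./XO to 7

X winning at [O./XX/O./XO]: False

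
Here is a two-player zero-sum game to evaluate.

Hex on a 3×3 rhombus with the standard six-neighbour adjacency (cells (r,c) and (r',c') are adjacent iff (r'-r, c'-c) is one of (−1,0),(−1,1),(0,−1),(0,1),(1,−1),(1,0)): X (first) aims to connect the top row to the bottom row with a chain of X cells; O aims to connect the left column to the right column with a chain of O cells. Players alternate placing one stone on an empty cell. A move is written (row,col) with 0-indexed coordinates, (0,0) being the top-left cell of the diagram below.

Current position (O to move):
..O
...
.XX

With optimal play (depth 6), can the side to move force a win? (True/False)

O winning at [..O/.../.XX]: True

p1 O@[..O/.../.XX]: (0,0)[O.O/.../.XX]+1* (0,1)[.OO/.../.XX]+1 (1,0)[..O/O../.XX]+1 (1,1)[..O/.O./.XX]+1 (1,2)[..O/..O/.XX]-1 (2,0)[..O/.../OXX]+1
p2 X@[O.O/.../.XX]: (0,1)[OXO/.../.XX]-1* (1,0)[O.O/X../.XX]-1 (1,1)[O.O/.X./.XX]-1 (1,2)[O.O/..X/.XX]-1 (2,0)[O.O/.../XXX]-1
p3 O@[OXO/.../.XX]: (1,0)[OXO/O../.XX]-1 (1,1)[OXO/.O./.XX]+1* (1,2)[OXO/..O/.XX]-1 (2,0)[OXO/.../OXX]-1
p4 X@[OXO/.O./.XX]: (1,0)[OXO/XO./.XX]-1* (1,2)[OXO/.OX/.XX]-1 (2,0)[OXO/.O./XXX]-1
p5 O@[OXO/XO./.XX]: (1,2)[OXO/XOO/.XX]-1 (2,0)[OXO/XO./OXX]+1*
p6 X@[OXO/XO./OXX] terminal -1; root [..O/.../.XX] d6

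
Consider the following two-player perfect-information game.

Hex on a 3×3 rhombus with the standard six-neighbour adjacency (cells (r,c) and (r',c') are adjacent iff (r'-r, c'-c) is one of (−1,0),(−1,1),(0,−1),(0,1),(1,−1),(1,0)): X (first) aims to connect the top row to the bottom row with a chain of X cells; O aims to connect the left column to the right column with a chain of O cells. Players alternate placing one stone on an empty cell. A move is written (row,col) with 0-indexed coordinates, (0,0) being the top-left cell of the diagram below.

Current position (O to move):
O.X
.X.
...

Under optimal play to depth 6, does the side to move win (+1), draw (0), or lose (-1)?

[O.X/.X./...] O move#1: (0,1):-1/OOX/.X./...*, (1,0):-1/O.X/OX./..., (1,2):-1/O.X/.XO/..., (2,0):-1/O.X/.X./O.., (2,1):-1/O.X/.X./.O., (2,2):-1/O.X/.X./..O
[OOX/.X./...] X move#2: (1,0):+1/OOX/XX./...*, (1,2):+1/OOX/.XX/..., (2,0):+1/OOX/.X./X.., (2,1):+1/OOX/.X./.X., (2,2):+1/OOX/.X./..X
[OOX/XX./...] O move#3: (1,2):-1/OOX/XXO/...*, (2,0):-1/OOX/XX./O.., (2,1):-1/OOX/XX./.O., (2,2):-1/OOX/XX./..O
[OOX/XXO/...] X move#4: (2,0):+1/OOX/XXO/X..*, (2,1):+1/OOX/XXO/.X., (2,2):+1/OOX/XXO/..X
[OOX/XXO/X..] end (terminal -1, O#5); searched O.X/.X./... to 6

value(O.X/.X./..., O) = -1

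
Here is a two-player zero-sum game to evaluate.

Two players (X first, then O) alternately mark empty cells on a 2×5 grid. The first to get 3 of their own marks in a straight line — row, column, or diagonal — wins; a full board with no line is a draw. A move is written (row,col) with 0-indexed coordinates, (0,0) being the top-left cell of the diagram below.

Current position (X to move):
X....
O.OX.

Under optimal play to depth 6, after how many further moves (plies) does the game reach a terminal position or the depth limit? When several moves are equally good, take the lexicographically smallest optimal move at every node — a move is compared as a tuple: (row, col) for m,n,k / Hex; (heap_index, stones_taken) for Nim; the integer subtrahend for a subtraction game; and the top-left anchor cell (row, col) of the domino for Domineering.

PV length from [X..../O.OX.]: 6 plies

p1 X@[X..../O.OX.]: (0,1)[XX.../O.OX.]-1 (0,2)[X.X../O.OX.]-1 (0,3)[X..X./O.OX.]-1 (0,4)[X...X/O.OX.]-1 (1,1)[X..../OXOX.]+0* (1,4)[X..../O.OXX]-1
p2 O@[X..../OXOX.]: (0,1)[XO.../OXOX.]+0* (0,2)[X.O../OXOX.]+0 (0,3)[X..O./OXOX.]+0 (0,4)[X...O/OXOX.]+0 (1,4)[X..../OXOXO]+0
p3 X@[XO.../OXOX.]: (0,2)[XOX../OXOX.]+0* (0,3)[XO.X./OXOX.]+0 (0,4)[XO..X/OXOX.]+0 (1,4)[XO.../OXOXX]+0
p4 O@[XOX../OXOX.]: (0,3)[XOXO./OXOX.]+0* (0,4)[XOX.O/OXOX.]+0 (1,4)[XOX../OXOXO]+0
p5 X@[XOXO./OXOX.]: (0,4)[XOXOX/OXOX.]+0* (1,4)[XOXO./OXOXX]+0
p6 O@[XOXOX/OXOX.]: (1,4)[XOXOX/OXOXO]+0*
p7 X@[XOXOX/OXOXO] terminal +0; root [X..../O.OX.] d6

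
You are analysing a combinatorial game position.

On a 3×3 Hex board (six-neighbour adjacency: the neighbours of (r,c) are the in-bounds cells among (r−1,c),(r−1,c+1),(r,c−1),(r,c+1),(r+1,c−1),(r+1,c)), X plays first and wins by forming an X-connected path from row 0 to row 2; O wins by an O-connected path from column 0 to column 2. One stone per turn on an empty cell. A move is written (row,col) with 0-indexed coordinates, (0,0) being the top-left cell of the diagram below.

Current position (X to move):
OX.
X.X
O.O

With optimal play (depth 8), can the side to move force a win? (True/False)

ply 1, X at OX./X.X/O.O | (0,2)=-1→OXX/X.X/O.O; (1,1)=-1→OX./XXX/O.O; (2,1)=+1→OX./X.X/OXO*
ply 2, O at OX./X.X/OXO | (0,2)=-1→OXO/X.X/OXO*; (1,1)=-1→OX./XOX/OXO
ply 3, X at OXO/X.X/OXO | (1,1)=+1→OXO/XXX/OXO*
ply 4: OXO/XXX/OXO is terminal -1 (O); from OX./X.X/O.O depth 8

X winning at [OX./X.X/O.O]: True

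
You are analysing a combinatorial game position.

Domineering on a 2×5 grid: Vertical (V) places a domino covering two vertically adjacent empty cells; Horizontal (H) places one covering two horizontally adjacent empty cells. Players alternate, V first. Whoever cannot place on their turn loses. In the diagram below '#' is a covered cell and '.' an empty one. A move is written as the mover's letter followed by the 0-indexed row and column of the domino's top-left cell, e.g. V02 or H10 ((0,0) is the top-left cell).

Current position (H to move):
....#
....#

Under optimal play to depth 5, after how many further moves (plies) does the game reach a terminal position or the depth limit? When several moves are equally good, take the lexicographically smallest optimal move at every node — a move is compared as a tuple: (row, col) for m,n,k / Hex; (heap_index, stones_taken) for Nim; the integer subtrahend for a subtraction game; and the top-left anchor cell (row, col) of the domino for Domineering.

[....#/....#] H move#1: H00:-1/##..#/....#, H01:+1/.##.#/....#*, H02:-1/..###/....#, H10:-1/....#/##..#, H11:+1/....#/.##.#, H12:-1/....#/..###
[.##.#/....#] V move#2: V00:-1/###.#/#...#*, V03:-1/.####/...##
[###.#/#...#] H move#3: H11:-1/###.#/###.#, H12:+1/###.#/#.###*
[###.#/#.###] end (terminal -1, V#4); searched ....#/....# to 5

PV length from [....#/....#]: 3 plies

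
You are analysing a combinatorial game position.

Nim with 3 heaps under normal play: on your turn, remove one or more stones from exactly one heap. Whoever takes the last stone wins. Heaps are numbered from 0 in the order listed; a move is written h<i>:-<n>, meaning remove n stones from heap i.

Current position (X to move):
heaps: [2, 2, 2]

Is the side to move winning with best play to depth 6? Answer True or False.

X winning at [(2,2,2)]: True

[(2,2,2)] X move#1: h0:-1:-1/(1,2,2), h0:-2:+1/(0,2,2)*, h1:-1:-1/(2,1,2), h1:-2:+1/(2,0,2), h2:-1:-1/(2,2,1), h2:-2:+1/(2,2,0)
[(0,2,2)] O move#2: h1:-1:-1/(0,1,2)*, h1:-2:-1/(0,0,2), h2:-1:-1/(0,2,1), h2:-2:-1/(0,2,0)
[(0,1,2)] X move#3: h1:-1:-1/(0,0,2), h2:-1:+1/(0,1,1)*, h2:-2:-1/(0,1,0)
[(0,1,1)] O move#4: h1:-1:-1/(0,0,1)*, h2:-1:-1/(0,1,0)
[(0,0,1)] X move#5: h2:-1:+1/(0,0,0)*
[(0,0,0)] end (terminal -1, O#6); searched (2,2,2) to 6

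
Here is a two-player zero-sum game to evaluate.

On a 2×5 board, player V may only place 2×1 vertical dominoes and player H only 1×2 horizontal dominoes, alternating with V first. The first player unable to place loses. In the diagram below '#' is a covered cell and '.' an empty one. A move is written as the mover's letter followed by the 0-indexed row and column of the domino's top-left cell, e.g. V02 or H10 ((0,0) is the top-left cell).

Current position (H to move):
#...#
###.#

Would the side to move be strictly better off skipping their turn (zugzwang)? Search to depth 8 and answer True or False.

zugzwang(#...#/###.#, H) = False

p1 H@[#...#/###.#]: H01[###.#/###.#]-1 H02[#.###/###.#]+1*
p2 V@[#.###/###.#] terminal -1; root [#...#/###.#] d8
if H skipped the turn, V would face:
~ p1 V@[#...#/###.#]: V03[#..##/#####]-1*
~ p2 H@[#..##/#####]: H01[#####/#####]+1*
~ p3 V@[#####/#####] terminal -1; root [#...#/###.#] d8
compare (H): move=+1 vs pass=+1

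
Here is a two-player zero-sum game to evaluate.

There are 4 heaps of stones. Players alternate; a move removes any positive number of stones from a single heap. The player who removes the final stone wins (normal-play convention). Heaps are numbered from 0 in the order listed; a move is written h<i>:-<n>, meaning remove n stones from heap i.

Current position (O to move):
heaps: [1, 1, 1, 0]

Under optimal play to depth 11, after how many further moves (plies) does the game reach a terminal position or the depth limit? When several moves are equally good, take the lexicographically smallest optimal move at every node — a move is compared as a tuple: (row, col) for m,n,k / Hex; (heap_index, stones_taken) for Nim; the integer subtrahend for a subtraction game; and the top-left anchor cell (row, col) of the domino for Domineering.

[(1,1,1,0)] O move#1: h0:-1:+1/(0,1,1,0)*, h1:-1:+1/(1,0,1,0), h2:-1:+1/(1,1,0,0)
[(0,1,1,0)] X move#2: h1:-1:-1/(0,0,1,0)*, h2:-1:-1/(0,1,0,0)
[(0,0,1,0)] O move#3: h2:-1:+1/(0,0,0,0)*
[(0,0,0,0)] end (terminal -1, X#4); searched (1,1,1,0) to 11

PV length from [(1,1,1,0)]: 3 plies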